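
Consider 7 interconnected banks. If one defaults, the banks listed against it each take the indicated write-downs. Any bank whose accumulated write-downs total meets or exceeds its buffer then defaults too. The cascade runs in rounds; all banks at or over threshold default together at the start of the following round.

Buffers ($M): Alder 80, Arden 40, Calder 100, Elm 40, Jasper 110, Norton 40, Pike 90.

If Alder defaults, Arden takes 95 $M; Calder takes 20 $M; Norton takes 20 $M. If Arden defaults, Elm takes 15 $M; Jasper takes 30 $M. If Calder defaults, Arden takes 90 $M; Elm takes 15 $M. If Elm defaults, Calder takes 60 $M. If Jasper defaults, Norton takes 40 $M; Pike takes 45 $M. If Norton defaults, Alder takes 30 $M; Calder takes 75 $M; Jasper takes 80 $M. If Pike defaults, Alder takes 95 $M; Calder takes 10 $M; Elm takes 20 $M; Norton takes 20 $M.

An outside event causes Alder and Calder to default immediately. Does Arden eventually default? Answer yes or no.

yes

Round 1 — Alder, Calder default (initial).
  Arden: +95+90 → 185 ≥ 40
  Elm: +15 → 15 < 40
  Norton: +20 → 20 < 40
Round 2 — Arden defaults.
  Elm: +15 → 30 < 40
  Jasper: +30 → 30 < 110
No further defaults.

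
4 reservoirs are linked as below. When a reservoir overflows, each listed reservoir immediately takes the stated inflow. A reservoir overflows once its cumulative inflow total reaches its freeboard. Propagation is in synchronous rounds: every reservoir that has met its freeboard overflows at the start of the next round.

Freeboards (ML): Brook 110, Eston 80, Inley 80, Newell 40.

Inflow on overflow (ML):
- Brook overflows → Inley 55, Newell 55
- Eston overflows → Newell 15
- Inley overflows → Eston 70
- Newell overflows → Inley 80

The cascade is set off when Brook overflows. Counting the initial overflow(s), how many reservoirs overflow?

3

Round 1 — Brook overflows (initial).
  Inley: +55 → 55 < 80
  Newell: +55 → 55 ≥ 40
Round 2 — Newell overflows.
  Inley: +80 → 135 ≥ 80
Round 3 — Inley overflows.
  Eston: +70 → 70 < 80
No further overflows.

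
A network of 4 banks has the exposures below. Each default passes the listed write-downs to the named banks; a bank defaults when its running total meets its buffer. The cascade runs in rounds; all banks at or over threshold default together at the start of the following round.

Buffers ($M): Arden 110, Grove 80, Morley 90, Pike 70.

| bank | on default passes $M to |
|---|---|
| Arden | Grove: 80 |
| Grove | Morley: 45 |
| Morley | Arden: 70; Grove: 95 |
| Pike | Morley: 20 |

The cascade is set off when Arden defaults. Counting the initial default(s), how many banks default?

2

Round 1 — Arden defaults (initial).
  Grove: +80 → 80 ≥ 80
Round 2 — Grove defaults.
  Morley: +45 → 45 < 90
No further defaults.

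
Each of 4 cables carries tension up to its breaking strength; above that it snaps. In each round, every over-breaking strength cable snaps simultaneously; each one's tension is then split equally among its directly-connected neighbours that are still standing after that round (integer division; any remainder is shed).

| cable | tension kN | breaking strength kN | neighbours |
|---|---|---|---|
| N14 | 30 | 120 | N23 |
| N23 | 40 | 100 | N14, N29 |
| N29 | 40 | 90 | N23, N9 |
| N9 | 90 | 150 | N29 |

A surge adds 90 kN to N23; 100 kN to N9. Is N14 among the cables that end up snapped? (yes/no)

no

Round 1 — N23 at 130 > 100; N9 at 190 > 150. N23, N9 snap.
  N23 sheds 130 kN to N14, N29: 65 each.
    N14: 30+65 = 95 ≤ 120
    N29: 40+65 = 105 > 90
  N9 sheds 190 kN to N29: 190 each.
    N29: 105+190 = 295 > 90
Round 2 — N29 snaps.
  N29 sheds 295 kN: no online neighbours, lost.
No further breaks.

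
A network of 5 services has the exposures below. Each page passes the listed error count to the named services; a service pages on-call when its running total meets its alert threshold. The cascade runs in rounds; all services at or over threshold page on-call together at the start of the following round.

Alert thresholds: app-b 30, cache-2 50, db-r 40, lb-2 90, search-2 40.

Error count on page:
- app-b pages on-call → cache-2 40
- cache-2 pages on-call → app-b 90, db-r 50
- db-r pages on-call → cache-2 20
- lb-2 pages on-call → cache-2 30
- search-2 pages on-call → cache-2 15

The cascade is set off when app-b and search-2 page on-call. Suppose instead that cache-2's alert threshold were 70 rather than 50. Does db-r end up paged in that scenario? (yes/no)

With cache-2's alert threshold at 70:
Round 1 — app-b, search-2 page on-call (initial).
  cache-2: +40+15 → 55 < 70
No further pages.

no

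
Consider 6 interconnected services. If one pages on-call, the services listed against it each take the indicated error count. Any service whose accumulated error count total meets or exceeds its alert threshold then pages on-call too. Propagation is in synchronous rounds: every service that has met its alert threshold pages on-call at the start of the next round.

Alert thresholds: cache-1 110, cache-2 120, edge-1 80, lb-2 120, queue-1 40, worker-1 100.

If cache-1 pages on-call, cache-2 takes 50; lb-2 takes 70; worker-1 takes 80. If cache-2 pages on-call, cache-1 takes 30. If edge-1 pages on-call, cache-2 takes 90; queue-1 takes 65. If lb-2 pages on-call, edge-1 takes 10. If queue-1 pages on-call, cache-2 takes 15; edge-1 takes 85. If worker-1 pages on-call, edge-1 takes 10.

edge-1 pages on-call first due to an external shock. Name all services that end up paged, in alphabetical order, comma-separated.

edge-1, queue-1

Round 1 — edge-1 pages on-call (initial).
  cache-2: +90 → 90 < 120
  queue-1: +65 → 65 ≥ 40
Round 2 — queue-1 pages on-call.
  cache-2: +15 → 105 < 120
No further pages.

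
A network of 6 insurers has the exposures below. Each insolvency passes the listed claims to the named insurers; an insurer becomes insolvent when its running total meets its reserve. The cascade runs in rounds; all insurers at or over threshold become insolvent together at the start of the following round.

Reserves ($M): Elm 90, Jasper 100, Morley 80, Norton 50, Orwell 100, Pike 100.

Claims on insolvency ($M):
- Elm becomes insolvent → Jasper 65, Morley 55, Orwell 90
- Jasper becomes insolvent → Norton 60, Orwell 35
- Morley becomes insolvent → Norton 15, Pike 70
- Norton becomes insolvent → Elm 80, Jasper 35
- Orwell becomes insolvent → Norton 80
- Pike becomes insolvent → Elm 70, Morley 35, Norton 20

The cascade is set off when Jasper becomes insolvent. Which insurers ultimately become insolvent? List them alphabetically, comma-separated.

Jasper, Norton

Round 1 — Jasper becomes insolvent (initial).
  Norton: +60 → 60 ≥ 50
  Orwell: +35 → 35 < 100
Round 2 — Norton becomes insolvent.
  Elm: +80 → 80 < 90
No further insolvencies.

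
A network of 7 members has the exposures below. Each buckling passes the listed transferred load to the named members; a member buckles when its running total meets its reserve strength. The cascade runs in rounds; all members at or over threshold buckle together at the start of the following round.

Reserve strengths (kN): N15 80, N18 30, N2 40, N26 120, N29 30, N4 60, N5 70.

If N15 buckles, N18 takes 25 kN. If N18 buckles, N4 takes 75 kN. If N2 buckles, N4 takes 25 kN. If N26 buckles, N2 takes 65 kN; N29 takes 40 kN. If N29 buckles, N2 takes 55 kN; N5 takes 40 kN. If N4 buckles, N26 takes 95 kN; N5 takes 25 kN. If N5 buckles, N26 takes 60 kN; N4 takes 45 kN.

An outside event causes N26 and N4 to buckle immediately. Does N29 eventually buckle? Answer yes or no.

Round 1 — N26, N4 buckle (initial).
  N2: +65 → 65 ≥ 40
  N29: +40 → 40 ≥ 30
  N5: +25 → 25 < 70
Round 2 — N2, N29 buckle.
  N5: +40 → 65 < 70
No further bucklings.

yes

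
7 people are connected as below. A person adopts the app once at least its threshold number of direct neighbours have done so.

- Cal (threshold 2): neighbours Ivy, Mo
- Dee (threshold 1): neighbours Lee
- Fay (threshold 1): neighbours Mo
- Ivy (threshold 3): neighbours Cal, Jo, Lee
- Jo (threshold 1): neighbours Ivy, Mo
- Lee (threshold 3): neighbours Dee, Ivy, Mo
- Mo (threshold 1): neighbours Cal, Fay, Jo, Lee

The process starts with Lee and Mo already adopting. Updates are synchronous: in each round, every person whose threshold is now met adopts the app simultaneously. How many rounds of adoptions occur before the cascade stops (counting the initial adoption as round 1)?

2

Round 1 — Lee, Mo adopt the app (initial).
Round 2 — checking thresholds:
  Cal: 1 of 2 neighbours < 2, holds.
  Dee: 1 of 1 neighbours ≥ 1, adopts the app.
  Fay: 1 of 1 neighbours ≥ 1, adopts the app.
  Ivy: 1 of 3 neighbours < 3, holds.
  Jo: 1 of 2 neighbours ≥ 1, adopts the app.
Round 3 — no new adoptions; cascade stops.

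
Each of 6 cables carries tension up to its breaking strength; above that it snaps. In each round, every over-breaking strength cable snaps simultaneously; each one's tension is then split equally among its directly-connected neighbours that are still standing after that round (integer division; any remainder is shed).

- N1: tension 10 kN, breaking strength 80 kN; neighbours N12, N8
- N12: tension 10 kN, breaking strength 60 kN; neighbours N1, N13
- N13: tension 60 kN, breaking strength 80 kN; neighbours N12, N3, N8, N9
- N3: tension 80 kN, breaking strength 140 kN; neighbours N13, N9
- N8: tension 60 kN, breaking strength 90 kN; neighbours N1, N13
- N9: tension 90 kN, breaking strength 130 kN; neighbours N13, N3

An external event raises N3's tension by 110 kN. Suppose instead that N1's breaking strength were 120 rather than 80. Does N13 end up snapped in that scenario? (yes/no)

yes

With N1's breaking strength at 120:
Round 1 — N3 at 190 > 140. N3 snaps.
  N3 sheds 190 kN to N13, N9: 95 each.
    N13: 60+95 = 155 > 80
    N9: 90+95 = 185 > 130
Round 2 — N13, N9 snap.
  N13 sheds 155 kN to N12, N8: 77 each (1 lost).
    N12: 10+77 = 87 > 60
    N8: 60+77 = 137 > 90
  N9 sheds 185 kN: no online neighbours, lost.
Round 3 — N12, N8 snap.
  N12 sheds 87 kN to N1: 87 each.
    N1: 10+87 = 97 ≤ 120
  N8 sheds 137 kN to N1: 137 each.
    N1: 97+137 = 234 > 120
Round 4 — N1 snaps.
  N1 sheds 234 kN: no online neighbours, lost.
No further breaks.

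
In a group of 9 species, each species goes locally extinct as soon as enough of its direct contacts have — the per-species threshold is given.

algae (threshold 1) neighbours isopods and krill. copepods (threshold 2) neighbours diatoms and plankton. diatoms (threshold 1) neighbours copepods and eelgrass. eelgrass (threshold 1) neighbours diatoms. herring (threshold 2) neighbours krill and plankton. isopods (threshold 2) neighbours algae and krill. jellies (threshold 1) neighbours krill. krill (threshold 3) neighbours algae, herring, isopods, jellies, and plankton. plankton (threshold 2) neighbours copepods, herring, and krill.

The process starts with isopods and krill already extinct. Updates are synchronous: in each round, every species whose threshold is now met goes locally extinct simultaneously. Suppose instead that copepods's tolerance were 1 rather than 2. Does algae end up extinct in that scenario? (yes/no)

With copepods's tolerance at 1:
Round 1 — isopods, krill go locally extinct (initial).
Round 2 — checking thresholds:
  algae: 2 of 2 neighbours ≥ 1, goes locally extinct.
  herring: 1 of 2 neighbours < 2, not yet.
  jellies: 1 of 1 neighbours ≥ 1, goes locally extinct.
  plankton: 1 of 3 neighbours < 2, not yet.
Round 3 — no new extinctions; cascade stops.

yes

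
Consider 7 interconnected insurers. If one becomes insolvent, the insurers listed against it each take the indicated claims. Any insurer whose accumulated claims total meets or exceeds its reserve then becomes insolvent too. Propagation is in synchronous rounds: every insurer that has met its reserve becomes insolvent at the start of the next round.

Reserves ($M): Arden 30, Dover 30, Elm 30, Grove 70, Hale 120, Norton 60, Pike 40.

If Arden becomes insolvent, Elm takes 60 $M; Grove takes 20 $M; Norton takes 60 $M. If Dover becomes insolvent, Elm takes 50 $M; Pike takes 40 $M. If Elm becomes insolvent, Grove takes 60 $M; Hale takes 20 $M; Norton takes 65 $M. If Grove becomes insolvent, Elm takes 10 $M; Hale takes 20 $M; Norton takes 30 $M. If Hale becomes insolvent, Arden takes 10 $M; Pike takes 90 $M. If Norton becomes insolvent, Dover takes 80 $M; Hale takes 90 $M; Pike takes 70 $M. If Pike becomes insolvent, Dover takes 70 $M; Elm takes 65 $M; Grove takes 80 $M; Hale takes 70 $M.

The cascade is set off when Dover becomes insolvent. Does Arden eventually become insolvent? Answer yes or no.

no

Round 1 — Dover becomes insolvent (initial).
  Elm: +50 → 50 ≥ 30
  Pike: +40 → 40 ≥ 40
Round 2 — Elm, Pike become insolvent.
  Grove: +60+80 → 140 ≥ 70
  Hale: +20+70 → 90 < 120
  Norton: +65 → 65 ≥ 60
Round 3 — Grove, Norton become insolvent.
  Hale: +20+90 → 200 ≥ 120
Round 4 — Hale becomes insolvent.
  Arden: +10 → 10 < 30
No further insolvencies.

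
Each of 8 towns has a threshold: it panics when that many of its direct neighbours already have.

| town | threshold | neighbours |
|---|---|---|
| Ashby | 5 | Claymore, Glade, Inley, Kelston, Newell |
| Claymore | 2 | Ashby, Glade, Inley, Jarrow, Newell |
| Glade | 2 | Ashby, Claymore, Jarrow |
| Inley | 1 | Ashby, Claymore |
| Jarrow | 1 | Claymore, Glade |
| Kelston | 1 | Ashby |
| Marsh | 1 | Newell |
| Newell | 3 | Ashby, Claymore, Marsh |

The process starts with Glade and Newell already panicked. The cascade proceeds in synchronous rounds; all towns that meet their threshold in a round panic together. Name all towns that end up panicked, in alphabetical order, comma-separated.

Claymore, Glade, Inley, Jarrow, Marsh, Newell

Round 1 — Glade, Newell panic (initial).
Round 2 — checking thresholds:
  Ashby: 2 of 5 neighbours < 5, not yet.
  Claymore: 2 of 5 neighbours ≥ 2, panics.
  Jarrow: 1 of 2 neighbours ≥ 1, panics.
  Marsh: 1 of 1 neighbours ≥ 1, panics.
Round 3 — checking thresholds:
  Ashby: 3 of 5 neighbours < 5, not yet.
  Inley: 1 of 2 neighbours ≥ 1, panics.
Round 4 — no new panics; cascade stops.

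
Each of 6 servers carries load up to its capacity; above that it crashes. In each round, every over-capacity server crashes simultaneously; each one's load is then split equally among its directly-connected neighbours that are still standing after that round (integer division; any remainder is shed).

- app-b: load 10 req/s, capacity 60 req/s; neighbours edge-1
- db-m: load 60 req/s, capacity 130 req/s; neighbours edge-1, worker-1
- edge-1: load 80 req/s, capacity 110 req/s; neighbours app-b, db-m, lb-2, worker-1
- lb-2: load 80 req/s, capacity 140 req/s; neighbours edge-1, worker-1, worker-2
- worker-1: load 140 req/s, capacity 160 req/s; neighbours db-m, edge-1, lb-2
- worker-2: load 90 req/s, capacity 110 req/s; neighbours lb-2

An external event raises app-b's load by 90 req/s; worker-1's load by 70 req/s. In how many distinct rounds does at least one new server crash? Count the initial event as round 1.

3

Round 1 — app-b at 100 > 60; worker-1 at 210 > 160. app-b, worker-1 crash.
  app-b sheds 100 req/s to edge-1: 100 each.
    edge-1: 80+100 = 180 > 110
  worker-1 sheds 210 req/s to db-m, edge-1, lb-2: 70 each.
    db-m: 60+70 = 130 ≤ 130
    edge-1: 180+70 = 250 > 110
    lb-2: 80+70 = 150 > 140
Round 2 — edge-1, lb-2 crash.
  edge-1 sheds 250 req/s to db-m: 250 each.
    db-m: 130+250 = 380 > 130
  lb-2 sheds 150 req/s to worker-2: 150 each.
    worker-2: 90+150 = 240 > 110
Round 3 — db-m, worker-2 crash.
  db-m sheds 380 req/s: no online neighbours, lost.
  worker-2 sheds 240 req/s: no online neighbours, lost.
No further crashes.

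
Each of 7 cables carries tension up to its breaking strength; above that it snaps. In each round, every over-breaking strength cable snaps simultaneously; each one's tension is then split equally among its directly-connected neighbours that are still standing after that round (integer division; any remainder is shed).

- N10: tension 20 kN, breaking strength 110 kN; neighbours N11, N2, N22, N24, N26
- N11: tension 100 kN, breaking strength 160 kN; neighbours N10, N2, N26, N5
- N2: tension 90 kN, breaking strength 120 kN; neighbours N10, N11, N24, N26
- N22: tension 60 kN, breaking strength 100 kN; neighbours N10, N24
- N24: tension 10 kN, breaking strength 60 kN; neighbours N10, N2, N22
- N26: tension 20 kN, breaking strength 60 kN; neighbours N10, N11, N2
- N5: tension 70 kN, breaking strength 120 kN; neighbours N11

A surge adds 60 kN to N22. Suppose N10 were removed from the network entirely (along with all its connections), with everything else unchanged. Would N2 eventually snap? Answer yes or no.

yes

With N10 removed:
Round 1 — N22 at 120 > 100. N22 snaps.
  N22 sheds 120 kN to N24: 120 each.
    N24: 10+120 = 130 > 60
Round 2 — N24 snaps.
  N24 sheds 130 kN to N2: 130 each.
    N2: 90+130 = 220 > 120
Round 3 — N2 snaps.
  N2 sheds 220 kN to N11, N26: 110 each.
    N11: 100+110 = 210 > 160
    N26: 20+110 = 130 > 60
Round 4 — N11, N26 snap.
  N11 sheds 210 kN to N5: 210 each.
    N5: 70+210 = 280 > 120
  N26 sheds 130 kN: no online neighbours, lost.
Round 5 — N5 snaps.
  N5 sheds 280 kN: no online neighbours, lost.
No further breaks.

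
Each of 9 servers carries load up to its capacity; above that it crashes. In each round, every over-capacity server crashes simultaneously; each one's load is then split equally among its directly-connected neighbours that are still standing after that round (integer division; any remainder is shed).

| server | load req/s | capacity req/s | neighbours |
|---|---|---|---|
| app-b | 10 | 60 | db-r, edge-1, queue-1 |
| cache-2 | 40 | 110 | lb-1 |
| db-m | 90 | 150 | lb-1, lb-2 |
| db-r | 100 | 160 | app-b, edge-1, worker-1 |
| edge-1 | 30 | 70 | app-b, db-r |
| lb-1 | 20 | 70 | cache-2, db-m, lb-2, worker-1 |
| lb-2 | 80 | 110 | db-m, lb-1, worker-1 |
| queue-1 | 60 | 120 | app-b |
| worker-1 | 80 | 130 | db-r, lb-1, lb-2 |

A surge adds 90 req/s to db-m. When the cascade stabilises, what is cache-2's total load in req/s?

Round 1 — db-m at 180 > 150. db-m crashes.
  db-m sheds 180 req/s to lb-1, lb-2: 90 each.
    lb-1: 20+90 = 110 > 70
    lb-2: 80+90 = 170 > 110
Round 2 — lb-1, lb-2 crash.
  lb-1 sheds 110 req/s to cache-2, worker-1: 55 each.
    cache-2: 40+55 = 95 ≤ 110
    worker-1: 80+55 = 135 > 130
  lb-2 sheds 170 req/s to worker-1: 170 each.
    worker-1: 135+170 = 305 > 130
Round 3 — worker-1 crashes.
  worker-1 sheds 305 req/s to db-r: 305 each.
    db-r: 100+305 = 405 > 160
Round 4 — db-r crashes.
  db-r sheds 405 req/s to app-b, edge-1: 202 each (1 lost).
    app-b: 10+202 = 212 > 60
    edge-1: 30+202 = 232 > 70
Round 5 — app-b, edge-1 crash.
  app-b sheds 212 req/s to queue-1: 212 each.
    queue-1: 60+212 = 272 > 120
  edge-1 sheds 232 req/s: no online neighbours, lost.
Round 6 — queue-1 crashes.
  queue-1 sheds 272 req/s: no online neighbours, lost.
No further crashes.

95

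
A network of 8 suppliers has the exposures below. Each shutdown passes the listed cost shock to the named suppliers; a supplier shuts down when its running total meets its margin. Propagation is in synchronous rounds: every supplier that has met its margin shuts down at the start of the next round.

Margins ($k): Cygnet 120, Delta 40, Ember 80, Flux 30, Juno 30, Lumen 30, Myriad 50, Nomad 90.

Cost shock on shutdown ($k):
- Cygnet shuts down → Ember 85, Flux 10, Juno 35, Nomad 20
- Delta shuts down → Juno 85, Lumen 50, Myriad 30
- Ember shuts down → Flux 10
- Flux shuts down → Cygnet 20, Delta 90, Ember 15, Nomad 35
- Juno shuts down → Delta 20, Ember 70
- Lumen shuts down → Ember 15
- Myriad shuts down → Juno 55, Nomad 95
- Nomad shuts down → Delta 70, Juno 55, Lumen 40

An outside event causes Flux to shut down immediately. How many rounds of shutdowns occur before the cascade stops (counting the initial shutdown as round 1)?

4

Round 1 — Flux shuts down (initial).
  Cygnet: +20 → 20 < 120
  Delta: +90 → 90 ≥ 40
  Ember: +15 → 15 < 80
  Nomad: +35 → 35 < 90
Round 2 — Delta shuts down.
  Juno: +85 → 85 ≥ 30
  Lumen: +50 → 50 ≥ 30
  Myriad: +30 → 30 < 50
Round 3 — Juno, Lumen shut down.
  Ember: +70+15 → 100 ≥ 80
Round 4 — Ember shuts down.
No further shutdowns.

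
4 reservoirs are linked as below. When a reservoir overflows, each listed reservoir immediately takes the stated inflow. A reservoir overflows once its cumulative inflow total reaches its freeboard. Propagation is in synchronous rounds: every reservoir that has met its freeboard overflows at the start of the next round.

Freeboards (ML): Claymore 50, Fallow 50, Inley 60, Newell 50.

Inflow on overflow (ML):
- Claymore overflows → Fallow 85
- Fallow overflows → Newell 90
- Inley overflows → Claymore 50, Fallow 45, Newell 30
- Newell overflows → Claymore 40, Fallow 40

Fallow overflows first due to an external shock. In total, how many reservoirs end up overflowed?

Round 1 — Fallow overflows (initial).
  Newell: +90 → 90 ≥ 50
Round 2 — Newell overflows.
  Claymore: +40 → 40 < 50
No further overflows.

2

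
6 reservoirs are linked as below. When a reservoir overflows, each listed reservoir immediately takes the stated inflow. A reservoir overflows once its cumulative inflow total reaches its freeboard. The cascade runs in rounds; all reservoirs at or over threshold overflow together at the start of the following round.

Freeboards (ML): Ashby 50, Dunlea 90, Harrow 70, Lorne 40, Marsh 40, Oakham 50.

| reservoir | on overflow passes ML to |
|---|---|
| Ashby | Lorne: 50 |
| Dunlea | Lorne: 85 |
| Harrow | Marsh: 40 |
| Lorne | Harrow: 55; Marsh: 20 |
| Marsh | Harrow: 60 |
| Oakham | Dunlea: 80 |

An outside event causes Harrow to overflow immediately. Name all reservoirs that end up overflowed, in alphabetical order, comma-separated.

Harrow, Marsh

Round 1 — Harrow overflows (initial).
  Marsh: +40 → 40 ≥ 40
Round 2 — Marsh overflows.
No further overflows.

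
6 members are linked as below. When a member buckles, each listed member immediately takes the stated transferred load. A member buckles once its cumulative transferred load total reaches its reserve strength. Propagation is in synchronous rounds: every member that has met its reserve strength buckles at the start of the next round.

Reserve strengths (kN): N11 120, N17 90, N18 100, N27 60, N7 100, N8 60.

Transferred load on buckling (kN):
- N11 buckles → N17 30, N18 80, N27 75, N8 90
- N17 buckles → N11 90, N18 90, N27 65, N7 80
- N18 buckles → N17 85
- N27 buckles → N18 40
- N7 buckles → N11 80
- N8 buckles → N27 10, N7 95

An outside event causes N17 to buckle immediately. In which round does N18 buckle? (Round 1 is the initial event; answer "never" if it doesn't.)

3

Round 1 — N17 buckles (initial).
  N11: +90 → 90 < 120
  N18: +90 → 90 < 100
  N27: +65 → 65 ≥ 60
  N7: +80 → 80 < 100
Round 2 — N27 buckles.
  N18: +40 → 130 ≥ 100
Round 3 — N18 buckles.
No further bucklings.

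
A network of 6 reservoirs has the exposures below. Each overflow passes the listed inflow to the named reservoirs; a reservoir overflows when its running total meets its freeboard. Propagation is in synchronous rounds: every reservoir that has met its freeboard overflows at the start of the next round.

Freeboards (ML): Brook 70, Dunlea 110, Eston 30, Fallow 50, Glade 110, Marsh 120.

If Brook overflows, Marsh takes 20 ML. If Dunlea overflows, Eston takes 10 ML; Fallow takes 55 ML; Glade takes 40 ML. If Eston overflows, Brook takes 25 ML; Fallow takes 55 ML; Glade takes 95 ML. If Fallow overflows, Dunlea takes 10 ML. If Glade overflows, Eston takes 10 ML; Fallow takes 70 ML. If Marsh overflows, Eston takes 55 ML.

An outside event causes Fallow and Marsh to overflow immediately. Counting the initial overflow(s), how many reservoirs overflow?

Round 1 — Fallow, Marsh overflow (initial).
  Dunlea: +10 → 10 < 110
  Eston: +55 → 55 ≥ 30
Round 2 — Eston overflows.
  Brook: +25 → 25 < 70
  Glade: +95 → 95 < 110
No further overflows.

3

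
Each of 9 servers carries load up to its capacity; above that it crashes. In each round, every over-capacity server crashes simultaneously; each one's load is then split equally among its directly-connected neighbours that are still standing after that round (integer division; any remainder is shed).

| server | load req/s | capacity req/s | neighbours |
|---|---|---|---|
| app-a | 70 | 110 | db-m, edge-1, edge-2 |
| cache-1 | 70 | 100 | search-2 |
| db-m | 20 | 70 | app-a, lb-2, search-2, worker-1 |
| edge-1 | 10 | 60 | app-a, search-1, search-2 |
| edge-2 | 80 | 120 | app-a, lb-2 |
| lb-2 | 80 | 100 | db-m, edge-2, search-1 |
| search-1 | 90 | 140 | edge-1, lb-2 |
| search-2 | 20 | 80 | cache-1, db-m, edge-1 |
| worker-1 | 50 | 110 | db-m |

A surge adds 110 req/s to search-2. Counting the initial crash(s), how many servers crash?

2

Round 1 — search-2 at 130 > 80. search-2 crashes.
  search-2 sheds 130 req/s to cache-1, db-m, edge-1: 43 each (1 lost).
    cache-1: 70+43 = 113 > 100
    db-m: 20+43 = 63 ≤ 70
    edge-1: 10+43 = 53 ≤ 60
Round 2 — cache-1 crashes.
  cache-1 sheds 113 req/s: no online neighbours, lost.
No further crashes.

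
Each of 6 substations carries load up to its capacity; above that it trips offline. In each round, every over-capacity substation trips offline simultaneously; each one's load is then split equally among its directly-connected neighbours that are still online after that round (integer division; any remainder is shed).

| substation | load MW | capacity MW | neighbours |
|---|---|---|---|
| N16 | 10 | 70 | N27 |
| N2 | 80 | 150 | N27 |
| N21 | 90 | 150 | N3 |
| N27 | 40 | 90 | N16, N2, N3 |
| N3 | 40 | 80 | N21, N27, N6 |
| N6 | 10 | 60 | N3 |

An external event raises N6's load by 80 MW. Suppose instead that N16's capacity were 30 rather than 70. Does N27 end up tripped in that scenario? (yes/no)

With N16's capacity at 30:
Round 1 — N6 at 90 > 60. N6 trips offline.
  N6 sheds 90 MW to N3: 90 each.
    N3: 40+90 = 130 > 80
Round 2 — N3 trips offline.
  N3 sheds 130 MW to N21, N27: 65 each.
    N21: 90+65 = 155 > 150
    N27: 40+65 = 105 > 90
Round 3 — N21, N27 trip offline.
  N21 sheds 155 MW: no online neighbours, lost.
  N27 sheds 105 MW to N16, N2: 52 each (1 lost).
    N16: 10+52 = 62 > 30
    N2: 80+52 = 132 ≤ 150
Round 4 — N16 trips offline.
  N16 sheds 62 MW: no online neighbours, lost.
No further trips.

yes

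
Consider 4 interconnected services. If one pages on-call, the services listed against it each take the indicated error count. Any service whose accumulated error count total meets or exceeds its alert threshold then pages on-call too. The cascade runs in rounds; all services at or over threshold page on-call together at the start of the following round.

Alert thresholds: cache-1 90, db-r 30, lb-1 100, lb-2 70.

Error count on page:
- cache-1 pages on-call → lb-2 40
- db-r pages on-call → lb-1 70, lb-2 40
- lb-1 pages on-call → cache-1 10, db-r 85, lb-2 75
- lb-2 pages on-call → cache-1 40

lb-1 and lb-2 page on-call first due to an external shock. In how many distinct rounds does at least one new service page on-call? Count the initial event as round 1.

Round 1 — lb-1, lb-2 page on-call (initial).
  cache-1: +10+40 → 50 < 90
  db-r: +85 → 85 ≥ 30
Round 2 — db-r pages on-call.
No further pages.

2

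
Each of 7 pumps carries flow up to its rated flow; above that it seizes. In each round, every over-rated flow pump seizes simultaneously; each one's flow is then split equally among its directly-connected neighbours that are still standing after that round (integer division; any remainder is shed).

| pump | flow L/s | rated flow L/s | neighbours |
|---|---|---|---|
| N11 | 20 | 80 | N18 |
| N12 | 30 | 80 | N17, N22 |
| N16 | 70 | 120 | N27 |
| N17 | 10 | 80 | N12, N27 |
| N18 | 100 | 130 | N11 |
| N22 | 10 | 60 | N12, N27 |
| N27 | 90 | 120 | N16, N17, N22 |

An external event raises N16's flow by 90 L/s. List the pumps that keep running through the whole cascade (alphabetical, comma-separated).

Round 1 — N16 at 160 > 120. N16 seizes.
  N16 sheds 160 L/s to N27: 160 each.
    N27: 90+160 = 250 > 120
Round 2 — N27 seizes.
  N27 sheds 250 L/s to N17, N22: 125 each.
    N17: 10+125 = 135 > 80
    N22: 10+125 = 135 > 60
Round 3 — N17, N22 seize.
  N17 sheds 135 L/s to N12: 135 each.
    N12: 30+135 = 165 > 80
  N22 sheds 135 L/s to N12: 135 each.
    N12: 165+135 = 300 > 80
Round 4 — N12 seizes.
  N12 sheds 300 L/s: no online neighbours, lost.
No further seizures.

N11, N18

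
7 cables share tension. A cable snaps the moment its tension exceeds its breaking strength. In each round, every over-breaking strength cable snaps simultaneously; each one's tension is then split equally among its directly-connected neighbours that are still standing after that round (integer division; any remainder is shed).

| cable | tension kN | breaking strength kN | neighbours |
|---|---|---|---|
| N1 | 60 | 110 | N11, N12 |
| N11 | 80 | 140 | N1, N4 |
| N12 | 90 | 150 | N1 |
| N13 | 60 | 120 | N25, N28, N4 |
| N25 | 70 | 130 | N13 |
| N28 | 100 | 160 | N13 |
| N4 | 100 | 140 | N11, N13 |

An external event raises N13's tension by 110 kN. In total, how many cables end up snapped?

Round 1 — N13 at 170 > 120. N13 snaps.
  N13 sheds 170 kN to N25, N28, N4: 56 each (2 lost).
    N25: 70+56 = 126 ≤ 130
    N28: 100+56 = 156 ≤ 160
    N4: 100+56 = 156 > 140
Round 2 — N4 snaps.
  N4 sheds 156 kN to N11: 156 each.
    N11: 80+156 = 236 > 140
Round 3 — N11 snaps.
  N11 sheds 236 kN to N1: 236 each.
    N1: 60+236 = 296 > 110
Round 4 — N1 snaps.
  N1 sheds 296 kN to N12: 296 each.
    N12: 90+296 = 386 > 150
Round 5 — N12 snaps.
  N12 sheds 386 kN: no online neighbours, lost.
No further breaks.

5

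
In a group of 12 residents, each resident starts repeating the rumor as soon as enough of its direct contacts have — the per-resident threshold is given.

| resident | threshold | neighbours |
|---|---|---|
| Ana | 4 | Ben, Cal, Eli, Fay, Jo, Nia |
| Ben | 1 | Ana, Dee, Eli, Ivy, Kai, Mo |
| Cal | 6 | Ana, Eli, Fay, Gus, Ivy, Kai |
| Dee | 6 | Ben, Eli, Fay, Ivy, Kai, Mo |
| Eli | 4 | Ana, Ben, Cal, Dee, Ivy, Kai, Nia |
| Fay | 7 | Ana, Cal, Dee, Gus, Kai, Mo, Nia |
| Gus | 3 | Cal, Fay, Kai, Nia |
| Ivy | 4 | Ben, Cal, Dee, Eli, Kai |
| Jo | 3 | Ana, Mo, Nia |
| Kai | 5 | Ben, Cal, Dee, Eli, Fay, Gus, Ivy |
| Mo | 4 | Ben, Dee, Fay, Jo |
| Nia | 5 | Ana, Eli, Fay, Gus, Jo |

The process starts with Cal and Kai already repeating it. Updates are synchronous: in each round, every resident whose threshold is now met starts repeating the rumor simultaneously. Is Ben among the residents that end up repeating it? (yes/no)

yes

Round 1 — Cal, Kai start repeating the rumor (initial).
Round 2 — checking thresholds:
  Ana: 1 of 6 neighbours < 4, not yet.
  Ben: 1 of 6 neighbours ≥ 1, starts repeating the rumor.
  Dee: 1 of 6 neighbours < 6, not yet.
  Eli: 2 of 7 neighbours < 4, not yet.
  Fay: 2 of 7 neighbours < 7, not yet.
  Gus: 2 of 4 neighbours < 3, not yet.
  Ivy: 2 of 5 neighbours < 4, not yet.
Round 3 — no new spreads; cascade stops.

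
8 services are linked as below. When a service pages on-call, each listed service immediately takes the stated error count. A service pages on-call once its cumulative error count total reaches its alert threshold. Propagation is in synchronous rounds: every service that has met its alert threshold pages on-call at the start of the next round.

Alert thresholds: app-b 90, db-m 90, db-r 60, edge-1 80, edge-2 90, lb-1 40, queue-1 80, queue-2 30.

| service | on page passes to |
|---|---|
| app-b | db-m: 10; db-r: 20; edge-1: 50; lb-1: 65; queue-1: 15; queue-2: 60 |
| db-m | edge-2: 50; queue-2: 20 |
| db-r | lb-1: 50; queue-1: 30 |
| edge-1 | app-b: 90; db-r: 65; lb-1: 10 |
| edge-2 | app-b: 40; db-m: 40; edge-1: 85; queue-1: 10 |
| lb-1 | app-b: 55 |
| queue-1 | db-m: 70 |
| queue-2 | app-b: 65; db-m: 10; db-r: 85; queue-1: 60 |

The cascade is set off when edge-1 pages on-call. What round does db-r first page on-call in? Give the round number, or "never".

Round 1 — edge-1 pages on-call (initial).
  app-b: +90 → 90 ≥ 90
  db-r: +65 → 65 ≥ 60
  lb-1: +10 → 10 < 40
Round 2 — app-b, db-r page on-call.
  db-m: +10 → 10 < 90
  lb-1: +65+50 → 125 ≥ 40
  queue-1: +15+30 → 45 < 80
  queue-2: +60 → 60 ≥ 30
Round 3 — lb-1, queue-2 page on-call.
  db-m: +10 → 20 < 90
  queue-1: +60 → 105 ≥ 80
Round 4 — queue-1 pages on-call.
  db-m: +70 → 90 ≥ 90
Round 5 — db-m pages on-call.
  edge-2: +50 → 50 < 90
No further pages.

2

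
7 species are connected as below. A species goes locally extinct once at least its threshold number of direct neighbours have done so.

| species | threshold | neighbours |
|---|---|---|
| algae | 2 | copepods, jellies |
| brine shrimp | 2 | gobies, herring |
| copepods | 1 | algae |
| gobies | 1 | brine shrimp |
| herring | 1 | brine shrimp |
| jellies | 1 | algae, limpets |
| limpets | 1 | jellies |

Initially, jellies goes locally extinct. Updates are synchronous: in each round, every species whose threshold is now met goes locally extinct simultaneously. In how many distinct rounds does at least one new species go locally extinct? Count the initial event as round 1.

Round 1 — jellies goes locally extinct (initial).
Round 2 — checking thresholds:
  algae: 1 of 2 neighbours < 2, holds.
  limpets: 1 of 1 neighbours ≥ 1, goes locally extinct.
Round 3 — no new extinctions; cascade stops.

2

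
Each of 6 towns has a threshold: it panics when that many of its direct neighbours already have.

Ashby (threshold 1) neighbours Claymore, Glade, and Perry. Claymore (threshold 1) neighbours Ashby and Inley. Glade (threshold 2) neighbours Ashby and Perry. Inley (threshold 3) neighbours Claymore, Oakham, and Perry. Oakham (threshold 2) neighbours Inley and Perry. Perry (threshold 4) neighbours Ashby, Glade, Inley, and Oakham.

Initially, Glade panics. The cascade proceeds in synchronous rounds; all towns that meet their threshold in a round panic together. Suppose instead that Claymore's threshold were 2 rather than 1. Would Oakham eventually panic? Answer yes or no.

no

With Claymore's threshold at 2:
Round 1 — Glade panics (initial).
Round 2 — checking thresholds:
  Ashby: 1 of 3 neighbours ≥ 1, panics.
  Perry: 1 of 4 neighbours < 4, below threshold.
Round 3 — no new panics; cascade stops.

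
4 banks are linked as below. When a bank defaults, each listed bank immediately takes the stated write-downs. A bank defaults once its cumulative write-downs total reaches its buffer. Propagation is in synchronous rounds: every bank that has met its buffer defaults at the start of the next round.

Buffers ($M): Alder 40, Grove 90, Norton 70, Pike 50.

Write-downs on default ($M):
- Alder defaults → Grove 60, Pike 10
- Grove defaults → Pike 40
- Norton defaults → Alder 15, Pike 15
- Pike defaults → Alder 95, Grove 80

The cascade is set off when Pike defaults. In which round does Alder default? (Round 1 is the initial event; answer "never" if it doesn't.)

2

Round 1 — Pike defaults (initial).
  Alder: +95 → 95 ≥ 40
  Grove: +80 → 80 < 90
Round 2 — Alder defaults.
  Grove: +60 → 140 ≥ 90
Round 3 — Grove defaults.
No further defaults.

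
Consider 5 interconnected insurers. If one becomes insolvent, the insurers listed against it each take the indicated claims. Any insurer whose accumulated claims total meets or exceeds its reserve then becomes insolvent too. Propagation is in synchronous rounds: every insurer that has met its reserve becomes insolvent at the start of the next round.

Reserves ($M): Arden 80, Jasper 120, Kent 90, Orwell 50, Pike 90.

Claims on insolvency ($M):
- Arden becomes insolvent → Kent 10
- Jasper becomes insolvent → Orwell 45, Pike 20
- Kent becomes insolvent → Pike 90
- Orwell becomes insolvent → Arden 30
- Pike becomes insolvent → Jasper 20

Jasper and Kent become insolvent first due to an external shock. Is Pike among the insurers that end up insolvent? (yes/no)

yes

Round 1 — Jasper, Kent become insolvent (initial).
  Orwell: +45 → 45 < 50
  Pike: +20+90 → 110 ≥ 90
Round 2 — Pike becomes insolvent.
No further insolvencies.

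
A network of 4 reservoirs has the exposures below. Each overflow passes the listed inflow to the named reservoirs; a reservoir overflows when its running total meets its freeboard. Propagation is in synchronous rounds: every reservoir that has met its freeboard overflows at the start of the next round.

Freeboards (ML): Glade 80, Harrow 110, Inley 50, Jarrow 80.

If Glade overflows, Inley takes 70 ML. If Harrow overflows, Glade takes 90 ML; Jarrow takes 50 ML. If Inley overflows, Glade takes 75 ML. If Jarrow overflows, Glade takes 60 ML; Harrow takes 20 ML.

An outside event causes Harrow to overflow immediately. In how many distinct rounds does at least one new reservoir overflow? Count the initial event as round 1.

3

Round 1 — Harrow overflows (initial).
  Glade: +90 → 90 ≥ 80
  Jarrow: +50 → 50 < 80
Round 2 — Glade overflows.
  Inley: +70 → 70 ≥ 50
Round 3 — Inley overflows.
No further overflows.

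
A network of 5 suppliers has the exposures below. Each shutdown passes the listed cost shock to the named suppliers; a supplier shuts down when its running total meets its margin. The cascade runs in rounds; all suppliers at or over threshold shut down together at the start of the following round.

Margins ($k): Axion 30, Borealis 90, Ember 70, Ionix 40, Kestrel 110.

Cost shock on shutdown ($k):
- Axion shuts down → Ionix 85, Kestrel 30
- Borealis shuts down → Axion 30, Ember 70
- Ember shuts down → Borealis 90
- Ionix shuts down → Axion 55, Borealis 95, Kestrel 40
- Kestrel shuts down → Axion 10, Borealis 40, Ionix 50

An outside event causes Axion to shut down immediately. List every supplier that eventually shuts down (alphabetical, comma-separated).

Round 1 — Axion shuts down (initial).
  Ionix: +85 → 85 ≥ 40
  Kestrel: +30 → 30 < 110
Round 2 — Ionix shuts down.
  Borealis: +95 → 95 ≥ 90
  Kestrel: +40 → 70 < 110
Round 3 — Borealis shuts down.
  Ember: +70 → 70 ≥ 70
Round 4 — Ember shuts down.
No further shutdowns.

Axion, Borealis, Ember, Ionix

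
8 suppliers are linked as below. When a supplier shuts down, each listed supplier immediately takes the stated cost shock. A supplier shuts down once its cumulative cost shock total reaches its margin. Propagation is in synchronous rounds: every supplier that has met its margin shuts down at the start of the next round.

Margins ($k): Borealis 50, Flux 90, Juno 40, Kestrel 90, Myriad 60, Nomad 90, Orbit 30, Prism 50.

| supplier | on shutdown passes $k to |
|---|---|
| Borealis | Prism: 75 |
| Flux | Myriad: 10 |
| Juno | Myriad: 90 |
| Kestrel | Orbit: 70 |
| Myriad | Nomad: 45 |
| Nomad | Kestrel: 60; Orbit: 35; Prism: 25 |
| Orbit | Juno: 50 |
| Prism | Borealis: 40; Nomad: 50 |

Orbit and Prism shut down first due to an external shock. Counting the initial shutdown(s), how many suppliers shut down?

Round 1 — Orbit, Prism shut down (initial).
  Borealis: +40 → 40 < 50
  Juno: +50 → 50 ≥ 40
  Nomad: +50 → 50 < 90
Round 2 — Juno shuts down.
  Myriad: +90 → 90 ≥ 60
Round 3 — Myriad shuts down.
  Nomad: +45 → 95 ≥ 90
Round 4 — Nomad shuts down.
  Kestrel: +60 → 60 < 90
No further shutdowns.

5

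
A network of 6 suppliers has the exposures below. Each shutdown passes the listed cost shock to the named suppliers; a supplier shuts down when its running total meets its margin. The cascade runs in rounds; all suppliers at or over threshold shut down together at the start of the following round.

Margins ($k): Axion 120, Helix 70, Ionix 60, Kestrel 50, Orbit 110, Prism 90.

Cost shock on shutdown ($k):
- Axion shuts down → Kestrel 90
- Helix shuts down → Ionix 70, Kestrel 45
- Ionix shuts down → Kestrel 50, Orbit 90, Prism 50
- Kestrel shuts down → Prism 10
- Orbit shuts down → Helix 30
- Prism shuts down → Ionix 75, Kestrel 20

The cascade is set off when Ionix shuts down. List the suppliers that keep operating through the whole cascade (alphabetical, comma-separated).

Axion, Helix, Orbit, Prism

Round 1 — Ionix shuts down (initial).
  Kestrel: +50 → 50 ≥ 50
  Orbit: +90 → 90 < 110
  Prism: +50 → 50 < 90
Round 2 — Kestrel shuts down.
  Prism: +10 → 60 < 90
No further shutdowns.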